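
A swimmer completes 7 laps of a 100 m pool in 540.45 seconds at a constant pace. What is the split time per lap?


Split time = total_time / n_laps = 540.45 / 7
Split time = 77.2071 s per lap

77.2071 s


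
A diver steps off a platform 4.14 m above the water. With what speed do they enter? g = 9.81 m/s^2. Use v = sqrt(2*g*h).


v = sqrt(2 * g * h)
v = sqrt(2 * 9.81 * 4.14)
v = sqrt(81.2268) = 9.0126 m/s

9.0126 m/s


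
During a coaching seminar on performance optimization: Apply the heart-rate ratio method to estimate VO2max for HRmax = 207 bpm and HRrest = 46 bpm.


VO2max = 15.3 * HRmax / HRrest
VO2max = 15.3 * 207 / 46
VO2max = 3167.1 / 46 = 68.85 mL/kg/min

68.85 mL/kg/min


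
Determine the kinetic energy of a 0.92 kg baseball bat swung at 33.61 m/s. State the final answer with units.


KE = 0.5 * m * v^2
KE = 0.5 * 0.92 * 33.61^2
KE = 0.5 * 0.92 * 1129.6321 = 519.6308 J

519.6308 J


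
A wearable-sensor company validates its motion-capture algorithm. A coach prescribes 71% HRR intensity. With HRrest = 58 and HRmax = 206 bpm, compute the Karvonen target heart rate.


Target = HRrest + pct*(HRmax - HRrest)
Heart rate reserve = HRmax - HRrest = 206 - 58 = 148 bpm
Fraction = 71% = 0.71
Target = 58 + 0.71 * 148
Target = 58 + 105.08 = 163.08 bpm

163.08 bpm


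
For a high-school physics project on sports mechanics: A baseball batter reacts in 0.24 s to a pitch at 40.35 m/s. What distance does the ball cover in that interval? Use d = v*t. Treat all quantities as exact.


d = v * t
d = 40.35 * 0.24
d = 9.684 m

9.684 m


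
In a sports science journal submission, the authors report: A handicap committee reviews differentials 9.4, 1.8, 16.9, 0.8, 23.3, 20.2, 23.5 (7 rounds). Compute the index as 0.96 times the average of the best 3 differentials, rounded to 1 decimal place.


All differentials: 9.4, 1.8, 16.9, 0.8, 23.3, 20.2, 23.5
Sorted: 0.8, 1.8, 9.4, 16.9, 20.2, 23.3, 23.5
Best 3: 0.8, 1.8, 9.4
Average of best = 12 / 3 = 4
Raw index = 4 * 0.96 = 3.84
Handicap index = round(3.84, 1) = 3.8

3.8


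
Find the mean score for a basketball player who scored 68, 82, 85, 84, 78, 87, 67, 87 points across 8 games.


Average = sum / n
Sum = 638
Average = 638 / 8 = 79.75

79.75


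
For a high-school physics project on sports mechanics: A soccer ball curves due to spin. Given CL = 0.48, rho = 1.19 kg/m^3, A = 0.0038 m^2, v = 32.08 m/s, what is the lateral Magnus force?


FM = 0.5 * CL * rho * A * v^2
FM = 0.5 * 0.48 * 1.19 * 0.0038 * 32.08^2
v^2 = 1029.1264
FM = 0.5 * 0.48 * 1.19 * 0.0038 * 1029.1264 = 1.1169 N

1.1169 N


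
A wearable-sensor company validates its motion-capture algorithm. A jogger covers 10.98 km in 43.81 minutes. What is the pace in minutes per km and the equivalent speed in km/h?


Pace = time / distance = 43.81 min / 10.98 km = 3.99 min/km
Speed = distance / time_in_hours = 10.98 / 0.7302 hr
Speed = 15.0377 km/h

3.99 min/km, 15.0377 km/h


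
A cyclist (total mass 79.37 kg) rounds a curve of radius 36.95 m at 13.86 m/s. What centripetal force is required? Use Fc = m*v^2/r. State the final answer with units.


Fc = m * v^2 / r
v^2 = 13.86^2 = 192.0996
Fc = 79.37 * 192.0996 / 36.95
Fc = 15246.9453 / 36.95 = 412.6372 N

412.6372 N


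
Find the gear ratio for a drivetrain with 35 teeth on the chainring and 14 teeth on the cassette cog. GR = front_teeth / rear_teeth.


GR = front_teeth / rear_teeth
GR = 35 / 14
GR = 2.5

2.5


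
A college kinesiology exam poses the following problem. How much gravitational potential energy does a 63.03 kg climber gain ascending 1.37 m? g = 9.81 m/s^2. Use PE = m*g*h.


PE = m * g * h
PE = 63.03 * 9.81 * 1.37
PE = 618.3243 * 1.37 = 847.1043 J

847.1043 J


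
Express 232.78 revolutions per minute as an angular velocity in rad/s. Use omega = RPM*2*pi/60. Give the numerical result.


omega = RPM * 2 * pi / 60
omega = 232.78 * 2 * 3.14159 / 60
omega = 1462.5999 / 60 = 24.3767 rad/s

24.3767 rad/s


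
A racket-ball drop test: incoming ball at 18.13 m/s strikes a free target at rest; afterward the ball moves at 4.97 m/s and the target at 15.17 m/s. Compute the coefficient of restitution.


e = (v2_after - v1_after) / (v1_before - v2_before)
Numerator = 15.17 - 4.97 = 10.2
Denominator = 18.13 - 0 = 18.13
e = 10.2 / 18.13 = 0.5626

0.5626


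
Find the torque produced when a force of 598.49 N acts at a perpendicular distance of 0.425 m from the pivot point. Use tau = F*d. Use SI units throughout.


tau = F * d
tau = 598.49 * 0.425
tau = 254.3582 N*m

254.3582 N*m


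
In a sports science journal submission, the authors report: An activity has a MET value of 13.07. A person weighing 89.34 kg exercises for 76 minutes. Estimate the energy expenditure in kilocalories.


kcal = MET * mass * time_hr
Convert time: 76 min = 1.2667 hr
kcal = 13.07 * 89.34 * 1.2667
kcal = 1479.0535 kcal

1479.0535 kcal


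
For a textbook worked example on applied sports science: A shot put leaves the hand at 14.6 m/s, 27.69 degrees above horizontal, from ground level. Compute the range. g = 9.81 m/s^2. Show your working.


R = v^2 * sin(2*theta) / g
Convert angle to radians: theta = 27.69 deg = 0.4833 rad
sin(2*theta) = sin(0.9666) = 0.8229
R = 14.6^2 * 0.8229 / 9.81
R = 213.16 * 0.8229 / 9.81 = 17.8815 m

17.8815 m


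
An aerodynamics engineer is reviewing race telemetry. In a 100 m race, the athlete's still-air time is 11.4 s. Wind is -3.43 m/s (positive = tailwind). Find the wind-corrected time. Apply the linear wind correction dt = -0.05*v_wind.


dt = -0.05 * v_wind = -0.05 * -3.43 = 0.1715 s
t_corrected = t_still + dt = 11.4 + (0.1715)
t_corrected = 11.5715 s

11.5715 s


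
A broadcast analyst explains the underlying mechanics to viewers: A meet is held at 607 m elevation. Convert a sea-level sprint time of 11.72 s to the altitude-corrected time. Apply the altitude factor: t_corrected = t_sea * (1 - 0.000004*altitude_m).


Correction factor = 1 - 0.000004 * 607 = 0.997572
t_corrected = t_sea * factor = 11.72 * 0.997572
t_corrected = 11.6915 s

11.6915 s


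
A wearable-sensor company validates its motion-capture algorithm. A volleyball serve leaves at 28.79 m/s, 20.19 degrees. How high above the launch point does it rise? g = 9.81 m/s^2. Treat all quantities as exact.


H = (v*sin(theta))^2 / (2*g)
vy = v*sin(theta) = 28.79 * sin(20.19 deg) = 9.9364 m/s
H = vy^2 / (2*g) = 98.7324 / (2*9.81)
H = 98.7324 / 19.62 = 5.0322 m

5.0322 m


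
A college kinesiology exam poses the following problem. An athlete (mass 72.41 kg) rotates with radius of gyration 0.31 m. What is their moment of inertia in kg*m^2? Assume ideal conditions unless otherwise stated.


I = m * k^2
I = 72.41 * 0.31^2
I = 72.41 * 0.0961 = 6.9586 kg*m^2

6.9586 kg*m^2


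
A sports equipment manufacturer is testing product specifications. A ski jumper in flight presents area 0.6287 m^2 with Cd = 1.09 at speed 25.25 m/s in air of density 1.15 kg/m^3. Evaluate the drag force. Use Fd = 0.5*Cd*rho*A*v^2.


Fd = 0.5 * Cd * rho * A * v^2
Fd = 0.5 * 1.09 * 1.15 * 0.6287 * 25.25^2
v^2 = 637.5625
Fd = 0.5 * 1.09 * 1.15 * 0.6287 * 637.5625 = 251.2237 N

251.2237 N


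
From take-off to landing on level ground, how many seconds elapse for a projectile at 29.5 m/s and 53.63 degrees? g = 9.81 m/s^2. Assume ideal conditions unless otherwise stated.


T = 2*v*sin(theta)/g
sin(theta) = sin(53.63 deg) = 0.8052
T = 2*29.5*0.8052 / 9.81
T = 47.5071 / 9.81 = 4.8427 s

4.8427 s


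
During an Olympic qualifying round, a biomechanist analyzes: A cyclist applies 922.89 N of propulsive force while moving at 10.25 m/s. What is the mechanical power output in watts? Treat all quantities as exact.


P = F * v
P = 922.89 * 10.25
P = 9459.6225 W

9459.6225 W


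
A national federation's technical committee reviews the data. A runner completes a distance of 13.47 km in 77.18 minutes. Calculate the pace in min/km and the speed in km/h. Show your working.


Pace = time / distance = 77.18 min / 13.47 km = 5.7298 min/km
Speed = distance / time_in_hours = 13.47 / 1.2863 hr
Speed = 10.4716 km/h

5.7298 min/km, 10.4716 km/h


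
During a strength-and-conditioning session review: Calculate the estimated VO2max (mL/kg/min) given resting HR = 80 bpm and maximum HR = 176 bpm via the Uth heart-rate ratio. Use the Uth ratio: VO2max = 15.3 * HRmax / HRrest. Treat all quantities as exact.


VO2max = 15.3 * HRmax / HRrest
VO2max = 15.3 * 176 / 80
VO2max = 2692.8 / 80 = 33.66 mL/kg/min

33.66 mL/kg/min


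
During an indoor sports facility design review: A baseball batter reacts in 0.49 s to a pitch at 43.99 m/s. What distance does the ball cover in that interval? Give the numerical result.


d = v * t
d = 43.99 * 0.49
d = 21.5551 m

21.5551 m


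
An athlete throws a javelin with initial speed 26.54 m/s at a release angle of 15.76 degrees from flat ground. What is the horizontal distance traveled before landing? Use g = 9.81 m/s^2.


R = v^2 * sin(2*theta) / g
Convert angle to radians: theta = 15.76 deg = 0.2751 rad
sin(2*theta) = sin(0.5501) = 0.5228
R = 26.54^2 * 0.5228 / 9.81
R = 704.3716 * 0.5228 / 9.81 = 37.5375 m

37.5375 m


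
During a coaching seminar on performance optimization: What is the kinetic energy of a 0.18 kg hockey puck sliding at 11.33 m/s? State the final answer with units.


KE = 0.5 * m * v^2
KE = 0.5 * 0.18 * 11.33^2
KE = 0.5 * 0.18 * 128.3689 = 11.5532 J

11.5532 J


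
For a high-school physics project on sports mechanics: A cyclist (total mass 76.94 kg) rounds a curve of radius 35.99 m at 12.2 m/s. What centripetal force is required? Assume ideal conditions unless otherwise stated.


Fc = m * v^2 / r
v^2 = 12.2^2 = 148.84
Fc = 76.94 * 148.84 / 35.99
Fc = 11451.7496 / 35.99 = 318.1925 N

318.1925 N


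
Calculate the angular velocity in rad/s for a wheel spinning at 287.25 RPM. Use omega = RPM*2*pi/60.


omega = RPM * 2 * pi / 60
omega = 287.25 * 2 * 3.14159 / 60
omega = 1804.845 / 60 = 30.0807 rad/s

30.0807 rad/s


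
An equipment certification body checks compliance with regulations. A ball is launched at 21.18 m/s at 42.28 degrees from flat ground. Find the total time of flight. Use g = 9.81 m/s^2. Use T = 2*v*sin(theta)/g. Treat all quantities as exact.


T = 2*v*sin(theta)/g
sin(theta) = sin(42.28 deg) = 0.6728
T = 2*21.18*0.6728 / 9.81
T = 28.4979 / 9.81 = 2.905 s

2.905 s


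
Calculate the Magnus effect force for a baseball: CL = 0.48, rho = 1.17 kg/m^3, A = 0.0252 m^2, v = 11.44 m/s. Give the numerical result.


FM = 0.5 * CL * rho * A * v^2
FM = 0.5 * 0.48 * 1.17 * 0.0252 * 11.44^2
v^2 = 130.8736
FM = 0.5 * 0.48 * 1.17 * 0.0252 * 130.8736 = 0.9261 N

0.9261 N


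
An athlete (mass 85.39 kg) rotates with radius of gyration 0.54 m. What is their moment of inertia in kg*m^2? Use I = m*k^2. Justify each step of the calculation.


I = m * k^2
I = 85.39 * 0.54^2
I = 85.39 * 0.2916 = 24.8997 kg*m^2

24.8997 kg*m^2


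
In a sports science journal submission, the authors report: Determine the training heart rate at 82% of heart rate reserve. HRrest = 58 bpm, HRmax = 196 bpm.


Target = HRrest + pct*(HRmax - HRrest)
Heart rate reserve = HRmax - HRrest = 196 - 58 = 138 bpm
Fraction = 82% = 0.82
Target = 58 + 0.82 * 138
Target = 58 + 113.16 = 171.16 bpm

171.16 bpm


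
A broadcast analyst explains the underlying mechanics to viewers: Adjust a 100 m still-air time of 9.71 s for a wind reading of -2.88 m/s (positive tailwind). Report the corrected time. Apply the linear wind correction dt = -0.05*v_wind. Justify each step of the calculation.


dt = -0.05 * v_wind = -0.05 * -2.88 = 0.144 s
t_corrected = t_still + dt = 9.71 + (0.144)
t_corrected = 9.854 s

9.854 s


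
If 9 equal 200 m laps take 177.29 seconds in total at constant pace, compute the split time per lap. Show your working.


Split time = total_time / n_laps = 177.29 / 9
Split time = 19.6989 s per lap

19.6989 s


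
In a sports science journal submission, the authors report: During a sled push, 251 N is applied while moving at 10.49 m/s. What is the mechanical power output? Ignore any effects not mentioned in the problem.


P = F * v
P = 251 * 10.49
P = 2632.99 W

2632.99 W


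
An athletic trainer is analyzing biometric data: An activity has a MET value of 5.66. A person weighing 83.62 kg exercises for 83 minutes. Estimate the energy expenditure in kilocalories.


kcal = MET * mass * time_hr
Convert time: 83 min = 1.3833 hr
kcal = 5.66 * 83.62 * 1.3833
kcal = 654.7167 kcal

654.7167 kcal


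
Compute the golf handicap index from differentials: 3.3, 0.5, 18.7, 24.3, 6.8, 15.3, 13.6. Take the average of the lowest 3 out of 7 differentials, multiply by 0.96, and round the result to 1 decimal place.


All differentials: 3.3, 0.5, 18.7, 24.3, 6.8, 15.3, 13.6
Sorted: 0.5, 3.3, 6.8, 13.6, 15.3, 18.7, 24.3
Best 3: 0.5, 3.3, 6.8
Average of best = 10.6 / 3 = 3.5333
Raw index = 3.5333 * 0.96 = 3.392
Handicap index = round(3.392, 1) = 3.4

3.4


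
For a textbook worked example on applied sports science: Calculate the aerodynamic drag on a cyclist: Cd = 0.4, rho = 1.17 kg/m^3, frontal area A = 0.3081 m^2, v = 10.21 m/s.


Fd = 0.5 * Cd * rho * A * v^2
Fd = 0.5 * 0.4 * 1.17 * 0.3081 * 10.21^2
v^2 = 104.2441
Fd = 0.5 * 0.4 * 1.17 * 0.3081 * 104.2441 = 7.5155 N

7.5155 N


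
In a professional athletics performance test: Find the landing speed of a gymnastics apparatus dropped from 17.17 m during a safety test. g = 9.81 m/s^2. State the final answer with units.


v = sqrt(2 * g * h)
v = sqrt(2 * 9.81 * 17.17)
v = sqrt(336.8754) = 18.3542 m/s

18.3542 m/s


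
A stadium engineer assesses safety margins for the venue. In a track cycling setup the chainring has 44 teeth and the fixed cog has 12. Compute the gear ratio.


GR = front_teeth / rear_teeth
GR = 44 / 12
GR = 3.6667

3.6667


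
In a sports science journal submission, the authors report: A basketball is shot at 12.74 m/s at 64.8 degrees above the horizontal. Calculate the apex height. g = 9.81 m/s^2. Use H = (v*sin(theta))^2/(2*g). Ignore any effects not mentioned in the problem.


H = (v*sin(theta))^2 / (2*g)
vy = v*sin(theta) = 12.74 * sin(64.8 deg) = 11.5275 m/s
H = vy^2 / (2*g) = 132.8832 / (2*9.81)
H = 132.8832 / 19.62 = 6.7728 m

6.7728 m


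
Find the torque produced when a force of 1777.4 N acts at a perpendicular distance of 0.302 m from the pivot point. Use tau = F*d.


tau = F * d
tau = 1777.4 * 0.302
tau = 536.7748 N*m

536.7748 N*m


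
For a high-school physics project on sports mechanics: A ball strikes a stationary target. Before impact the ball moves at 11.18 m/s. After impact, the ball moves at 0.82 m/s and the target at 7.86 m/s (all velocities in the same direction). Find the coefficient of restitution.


e = (v2_after - v1_after) / (v1_before - v2_before)
Numerator = 7.86 - 0.82 = 7.04
Denominator = 11.18 - 0 = 11.18
e = 7.04 / 11.18 = 0.6297

0.6297


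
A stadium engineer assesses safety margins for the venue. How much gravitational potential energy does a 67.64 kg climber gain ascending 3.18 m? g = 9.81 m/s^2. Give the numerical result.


PE = m * g * h
PE = 67.64 * 9.81 * 3.18
PE = 663.5484 * 3.18 = 2110.0839 J

2110.0839 J


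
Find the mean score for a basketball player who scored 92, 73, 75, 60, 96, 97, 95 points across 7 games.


Average = sum / n
Sum = 588
Average = 588 / 7 = 84

84


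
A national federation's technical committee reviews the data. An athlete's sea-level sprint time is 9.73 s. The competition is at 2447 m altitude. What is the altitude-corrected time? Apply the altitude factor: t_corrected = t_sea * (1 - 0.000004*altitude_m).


Correction factor = 1 - 0.000004 * 2447 = 0.990212
t_corrected = t_sea * factor = 9.73 * 0.990212
t_corrected = 9.6348 s

9.6348 s


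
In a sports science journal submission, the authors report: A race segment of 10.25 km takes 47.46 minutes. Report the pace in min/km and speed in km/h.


Pace = time / distance = 47.46 min / 10.25 km = 4.6302 min/km
Speed = distance / time_in_hours = 10.25 / 0.791 hr
Speed = 12.9583 km/h

4.6302 min/km, 12.9583 km/h


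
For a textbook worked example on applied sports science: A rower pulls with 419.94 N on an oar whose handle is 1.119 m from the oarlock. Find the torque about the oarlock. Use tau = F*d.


tau = F * d
tau = 419.94 * 1.119
tau = 469.9129 N*m

469.9129 N*m


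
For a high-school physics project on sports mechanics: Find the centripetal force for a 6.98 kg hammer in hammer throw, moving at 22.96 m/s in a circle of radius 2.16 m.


Fc = m * v^2 / r
v^2 = 22.96^2 = 527.1616
Fc = 6.98 * 527.1616 / 2.16
Fc = 3679.588 / 2.16 = 1703.5129 N

1703.5129 N


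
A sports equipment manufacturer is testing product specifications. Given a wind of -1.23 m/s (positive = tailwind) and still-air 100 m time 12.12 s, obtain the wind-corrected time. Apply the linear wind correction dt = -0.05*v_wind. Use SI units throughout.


dt = -0.05 * v_wind = -0.05 * -1.23 = 0.0615 s
t_corrected = t_still + dt = 12.12 + (0.0615)
t_corrected = 12.1815 s

12.1815 s


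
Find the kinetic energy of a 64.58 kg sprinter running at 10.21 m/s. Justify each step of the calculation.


KE = 0.5 * m * v^2
KE = 0.5 * 64.58 * 10.21^2
KE = 0.5 * 64.58 * 104.2441 = 3366.042 J

3366.042 J


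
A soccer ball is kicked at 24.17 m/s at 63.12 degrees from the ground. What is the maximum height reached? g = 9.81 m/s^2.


H = (v*sin(theta))^2 / (2*g)
vy = v*sin(theta) = 24.17 * sin(63.12 deg) = 21.5586 m/s
H = vy^2 / (2*g) = 464.7716 / (2*9.81)
H = 464.7716 / 19.62 = 23.6887 m

23.6887 m


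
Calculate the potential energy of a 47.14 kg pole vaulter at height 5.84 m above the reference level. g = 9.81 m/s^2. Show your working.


PE = m * g * h
PE = 47.14 * 9.81 * 5.84
PE = 462.4434 * 5.84 = 2700.6695 J

2700.6695 J


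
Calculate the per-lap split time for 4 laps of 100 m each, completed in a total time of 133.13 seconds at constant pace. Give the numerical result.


Split time = total_time / n_laps = 133.13 / 4
Split time = 33.2825 s per lap

33.2825 s


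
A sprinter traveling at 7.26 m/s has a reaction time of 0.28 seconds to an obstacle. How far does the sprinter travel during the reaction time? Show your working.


d = v * t
d = 7.26 * 0.28
d = 2.0328 m

2.0328 m


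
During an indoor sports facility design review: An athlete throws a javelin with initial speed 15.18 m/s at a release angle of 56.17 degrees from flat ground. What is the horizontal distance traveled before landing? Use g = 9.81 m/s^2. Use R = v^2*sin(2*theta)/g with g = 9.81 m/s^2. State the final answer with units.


R = v^2 * sin(2*theta) / g
Convert angle to radians: theta = 56.17 deg = 0.9804 rad
sin(2*theta) = sin(1.9607) = 0.9249
R = 15.18^2 * 0.9249 / 9.81
R = 230.4324 * 0.9249 / 9.81 = 21.7265 m

21.7265 m


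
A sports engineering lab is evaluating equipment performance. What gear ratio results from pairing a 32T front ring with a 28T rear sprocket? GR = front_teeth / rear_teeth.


GR = front_teeth / rear_teeth
GR = 32 / 28
GR = 1.1429

1.1429


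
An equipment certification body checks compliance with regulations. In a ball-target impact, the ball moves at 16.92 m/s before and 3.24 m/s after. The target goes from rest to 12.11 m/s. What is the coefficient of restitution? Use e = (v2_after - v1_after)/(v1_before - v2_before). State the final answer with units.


e = (v2_after - v1_after) / (v1_before - v2_before)
Numerator = 12.11 - 3.24 = 8.87
Denominator = 16.92 - 0 = 16.92
e = 8.87 / 16.92 = 0.5242

0.5242


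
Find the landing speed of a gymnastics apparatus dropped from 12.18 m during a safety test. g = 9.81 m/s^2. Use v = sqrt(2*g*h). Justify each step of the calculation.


v = sqrt(2 * g * h)
v = sqrt(2 * 9.81 * 12.18)
v = sqrt(238.9716) = 15.4587 m/s

15.4587 m/s


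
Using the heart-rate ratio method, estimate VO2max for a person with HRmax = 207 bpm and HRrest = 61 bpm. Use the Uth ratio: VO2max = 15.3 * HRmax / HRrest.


VO2max = 15.3 * HRmax / HRrest
VO2max = 15.3 * 207 / 61
VO2max = 3167.1 / 61 = 51.9197 mL/kg/min

51.9197 mL/kg/min


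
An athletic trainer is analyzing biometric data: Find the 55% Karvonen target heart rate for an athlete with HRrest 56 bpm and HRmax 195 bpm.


Target = HRrest + pct*(HRmax - HRrest)
Heart rate reserve = HRmax - HRrest = 195 - 56 = 139 bpm
Fraction = 55% = 0.55
Target = 56 + 0.55 * 139
Target = 56 + 76.45 = 132.45 bpm

132.45 bpm


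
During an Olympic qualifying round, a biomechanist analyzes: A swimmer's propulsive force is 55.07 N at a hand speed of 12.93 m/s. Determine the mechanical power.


P = F * v
P = 55.07 * 12.93
P = 712.0551 W

712.0551 W


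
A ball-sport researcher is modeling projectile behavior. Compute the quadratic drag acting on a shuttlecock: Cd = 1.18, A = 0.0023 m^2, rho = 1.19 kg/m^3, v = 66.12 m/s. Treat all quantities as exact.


Fd = 0.5 * Cd * rho * A * v^2
Fd = 0.5 * 1.18 * 1.19 * 0.0023 * 66.12^2
v^2 = 4371.8544
Fd = 0.5 * 1.18 * 1.19 * 0.0023 * 4371.8544 = 7.0598 N

7.0598 N


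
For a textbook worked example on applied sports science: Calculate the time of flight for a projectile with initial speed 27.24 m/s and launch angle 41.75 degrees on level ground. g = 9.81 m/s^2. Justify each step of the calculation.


T = 2*v*sin(theta)/g
sin(theta) = sin(41.75 deg) = 0.6659
T = 2*27.24*0.6659 / 9.81
T = 36.2772 / 9.81 = 3.698 s

3.698 s


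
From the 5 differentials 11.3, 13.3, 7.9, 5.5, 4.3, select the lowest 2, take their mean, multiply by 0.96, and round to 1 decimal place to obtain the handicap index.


All differentials: 11.3, 13.3, 7.9, 5.5, 4.3
Sorted: 4.3, 5.5, 7.9, 11.3, 13.3
Best 2: 4.3, 5.5
Average of best = 9.8 / 2 = 4.9
Raw index = 4.9 * 0.96 = 4.704
Handicap index = round(4.704, 1) = 4.7

4.7


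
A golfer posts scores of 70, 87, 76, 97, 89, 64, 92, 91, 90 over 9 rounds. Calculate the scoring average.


Average = sum / n
Sum = 756
Average = 756 / 9 = 84

84


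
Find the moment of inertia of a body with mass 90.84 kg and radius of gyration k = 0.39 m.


I = m * k^2
I = 90.84 * 0.39^2
I = 90.84 * 0.1521 = 13.8168 kg*m^2

13.8168 kg*m^2


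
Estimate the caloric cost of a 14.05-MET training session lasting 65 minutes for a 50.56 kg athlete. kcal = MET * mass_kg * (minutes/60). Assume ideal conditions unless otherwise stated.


kcal = MET * mass * time_hr
Convert time: 65 min = 1.0833 hr
kcal = 14.05 * 50.56 * 1.0833
kcal = 769.5653 kcal

769.5653 kcal


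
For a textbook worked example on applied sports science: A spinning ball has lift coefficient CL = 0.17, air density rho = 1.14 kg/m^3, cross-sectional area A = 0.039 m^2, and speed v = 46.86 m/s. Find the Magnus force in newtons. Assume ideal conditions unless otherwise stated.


FM = 0.5 * CL * rho * A * v^2
FM = 0.5 * 0.17 * 1.14 * 0.039 * 46.86^2
v^2 = 2195.8596
FM = 0.5 * 0.17 * 1.14 * 0.039 * 2195.8596 = 8.2984 N

8.2984 N


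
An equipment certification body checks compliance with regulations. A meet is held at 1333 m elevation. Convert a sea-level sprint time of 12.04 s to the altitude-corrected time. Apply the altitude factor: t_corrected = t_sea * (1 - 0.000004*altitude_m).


Correction factor = 1 - 0.000004 * 1333 = 0.994668
t_corrected = t_sea * factor = 12.04 * 0.994668
t_corrected = 11.9758 s

11.9758 s


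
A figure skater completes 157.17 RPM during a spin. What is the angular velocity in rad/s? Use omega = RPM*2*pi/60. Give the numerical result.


omega = RPM * 2 * pi / 60
omega = 157.17 * 2 * 3.14159 / 60
omega = 987.5282 / 60 = 16.4588 rad/s

16.4588 rad/s


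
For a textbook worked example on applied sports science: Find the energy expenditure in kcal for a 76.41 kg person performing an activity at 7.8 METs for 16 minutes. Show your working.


kcal = MET * mass * time_hr
Convert time: 16 min = 0.2667 hr
kcal = 7.8 * 76.41 * 0.2667
kcal = 158.9328 kcal

158.9328 kcal


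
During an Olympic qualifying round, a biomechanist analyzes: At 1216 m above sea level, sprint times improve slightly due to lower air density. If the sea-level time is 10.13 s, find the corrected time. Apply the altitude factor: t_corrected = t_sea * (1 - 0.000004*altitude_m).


Correction factor = 1 - 0.000004 * 1216 = 0.995136
t_corrected = t_sea * factor = 10.13 * 0.995136
t_corrected = 10.0807 s

10.0807 s


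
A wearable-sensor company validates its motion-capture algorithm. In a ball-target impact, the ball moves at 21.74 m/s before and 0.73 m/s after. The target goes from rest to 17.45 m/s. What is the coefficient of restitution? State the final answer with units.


e = (v2_after - v1_after) / (v1_before - v2_before)
Numerator = 17.45 - 0.73 = 16.72
Denominator = 21.74 - 0 = 21.74
e = 16.72 / 21.74 = 0.7691

0.7691


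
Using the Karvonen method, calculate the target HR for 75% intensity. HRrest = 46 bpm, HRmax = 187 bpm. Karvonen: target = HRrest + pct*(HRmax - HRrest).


Target = HRrest + pct*(HRmax - HRrest)
Heart rate reserve = HRmax - HRrest = 187 - 46 = 141 bpm
Fraction = 75% = 0.75
Target = 46 + 0.75 * 141
Target = 46 + 105.75 = 151.75 bpm

151.75 bpm


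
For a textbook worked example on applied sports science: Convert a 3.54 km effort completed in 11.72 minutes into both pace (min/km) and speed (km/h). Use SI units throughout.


Pace = time / distance = 11.72 min / 3.54 km = 3.3107 min/km
Speed = distance / time_in_hours = 3.54 / 0.1953 hr
Speed = 18.1229 km/h

3.3107 min/km, 18.1229 km/h


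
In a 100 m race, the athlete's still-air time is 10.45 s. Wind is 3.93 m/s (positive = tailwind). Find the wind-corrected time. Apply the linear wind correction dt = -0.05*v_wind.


dt = -0.05 * v_wind = -0.05 * 3.93 = -0.1965 s
t_corrected = t_still + dt = 10.45 + (-0.1965)
t_corrected = 10.2535 s

10.2535 s


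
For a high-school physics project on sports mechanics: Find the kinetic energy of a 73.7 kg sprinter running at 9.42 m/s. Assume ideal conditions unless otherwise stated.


KE = 0.5 * m * v^2
KE = 0.5 * 73.7 * 9.42^2
KE = 0.5 * 73.7 * 88.7364 = 3269.9363 J

3269.9363 J


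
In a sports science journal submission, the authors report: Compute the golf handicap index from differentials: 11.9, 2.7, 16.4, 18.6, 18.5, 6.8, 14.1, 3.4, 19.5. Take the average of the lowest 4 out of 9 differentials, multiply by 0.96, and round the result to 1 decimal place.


All differentials: 11.9, 2.7, 16.4, 18.6, 18.5, 6.8, 14.1, 3.4, 19.5
Sorted: 2.7, 3.4, 6.8, 11.9, 14.1, 16.4, 18.5, 18.6, 19.5
Best 4: 2.7, 3.4, 6.8, 11.9
Average of best = 24.8 / 4 = 6.2
Raw index = 6.2 * 0.96 = 5.952
Handicap index = round(5.952, 1) = 6.0

6.0


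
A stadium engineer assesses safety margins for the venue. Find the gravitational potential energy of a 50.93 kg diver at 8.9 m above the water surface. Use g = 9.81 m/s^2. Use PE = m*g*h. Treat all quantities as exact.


PE = m * g * h
PE = 50.93 * 9.81 * 8.9
PE = 499.6233 * 8.9 = 4446.6474 J

4446.6474 J


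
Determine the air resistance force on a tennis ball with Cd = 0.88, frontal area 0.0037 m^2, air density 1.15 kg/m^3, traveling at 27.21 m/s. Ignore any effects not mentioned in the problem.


Fd = 0.5 * Cd * rho * A * v^2
Fd = 0.5 * 0.88 * 1.15 * 0.0037 * 27.21^2
v^2 = 740.3841
Fd = 0.5 * 0.88 * 1.15 * 0.0037 * 740.3841 = 1.3861 N

1.3861 N


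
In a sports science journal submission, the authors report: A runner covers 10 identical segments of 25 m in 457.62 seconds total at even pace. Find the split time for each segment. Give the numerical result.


Split time = total_time / n_laps = 457.62 / 10
Split time = 45.762 s per lap

45.762 s


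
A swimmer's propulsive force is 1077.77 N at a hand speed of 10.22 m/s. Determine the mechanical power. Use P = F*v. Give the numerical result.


P = F * v
P = 1077.77 * 10.22
P = 11014.8094 W

11014.8094 W


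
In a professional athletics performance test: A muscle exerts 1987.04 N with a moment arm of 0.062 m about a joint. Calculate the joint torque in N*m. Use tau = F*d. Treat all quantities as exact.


tau = F * d
tau = 1987.04 * 0.062
tau = 123.1965 N*m

123.1965 N*m


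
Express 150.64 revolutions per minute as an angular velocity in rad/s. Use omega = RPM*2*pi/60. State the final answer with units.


omega = RPM * 2 * pi / 60
omega = 150.64 * 2 * 3.14159 / 60
omega = 946.499 / 60 = 15.775 rad/s

15.775 rad/s


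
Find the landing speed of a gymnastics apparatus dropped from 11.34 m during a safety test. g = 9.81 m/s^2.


v = sqrt(2 * g * h)
v = sqrt(2 * 9.81 * 11.34)
v = sqrt(222.4908) = 14.9161 m/s

14.9161 m/s


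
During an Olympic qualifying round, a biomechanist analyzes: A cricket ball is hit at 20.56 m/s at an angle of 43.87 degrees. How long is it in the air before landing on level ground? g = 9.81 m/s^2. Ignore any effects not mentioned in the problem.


T = 2*v*sin(theta)/g
sin(theta) = sin(43.87 deg) = 0.693
T = 2*20.56*0.693 / 9.81
T = 28.4972 / 9.81 = 2.9049 s

2.9049 s


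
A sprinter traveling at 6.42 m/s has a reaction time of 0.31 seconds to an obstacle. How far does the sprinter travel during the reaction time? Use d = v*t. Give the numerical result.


d = v * t
d = 6.42 * 0.31
d = 1.9902 m

1.9902 m


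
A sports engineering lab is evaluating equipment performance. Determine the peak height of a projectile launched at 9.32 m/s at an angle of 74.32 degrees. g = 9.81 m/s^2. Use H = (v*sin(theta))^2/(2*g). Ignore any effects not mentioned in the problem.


H = (v*sin(theta))^2 / (2*g)
vy = v*sin(theta) = 9.32 * sin(74.32 deg) = 8.9732 m/s
H = vy^2 / (2*g) = 80.5177 / (2*9.81)
H = 80.5177 / 19.62 = 4.1039 m

4.1039 m


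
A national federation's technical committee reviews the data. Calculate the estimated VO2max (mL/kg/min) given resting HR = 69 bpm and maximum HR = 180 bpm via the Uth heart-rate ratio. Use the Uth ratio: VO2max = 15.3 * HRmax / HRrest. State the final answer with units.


VO2max = 15.3 * HRmax / HRrest
VO2max = 15.3 * 180 / 69
VO2max = 2754 / 69 = 39.913 mL/kg/min

39.913 mL/kg/min


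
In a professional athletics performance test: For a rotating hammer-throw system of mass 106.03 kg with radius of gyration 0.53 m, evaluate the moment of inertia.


I = m * k^2
I = 106.03 * 0.53^2
I = 106.03 * 0.2809 = 29.7838 kg*m^2

29.7838 kg*m^2


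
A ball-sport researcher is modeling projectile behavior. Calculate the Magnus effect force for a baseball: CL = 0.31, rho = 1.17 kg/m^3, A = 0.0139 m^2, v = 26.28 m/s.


FM = 0.5 * CL * rho * A * v^2
FM = 0.5 * 0.31 * 1.17 * 0.0139 * 26.28^2
v^2 = 690.6384
FM = 0.5 * 0.31 * 1.17 * 0.0139 * 690.6384 = 1.7409 N

1.7409 N


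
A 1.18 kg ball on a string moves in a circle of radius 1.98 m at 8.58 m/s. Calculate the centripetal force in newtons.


Fc = m * v^2 / r
v^2 = 8.58^2 = 73.6164
Fc = 1.18 * 73.6164 / 1.98
Fc = 86.8674 / 1.98 = 43.8724 N

43.8724 N


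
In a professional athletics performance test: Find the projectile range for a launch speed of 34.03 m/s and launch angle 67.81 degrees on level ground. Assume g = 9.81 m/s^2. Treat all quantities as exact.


R = v^2 * sin(2*theta) / g
Convert angle to radians: theta = 67.81 deg = 1.1835 rad
sin(2*theta) = sin(2.367) = 0.6994
R = 34.03^2 * 0.6994 / 9.81
R = 1158.0409 * 0.6994 / 9.81 = 82.5637 m

82.5637 m


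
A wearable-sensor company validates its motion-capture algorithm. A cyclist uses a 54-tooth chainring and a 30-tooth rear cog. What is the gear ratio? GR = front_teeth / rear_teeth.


GR = front_teeth / rear_teeth
GR = 54 / 30
GR = 1.8

1.8


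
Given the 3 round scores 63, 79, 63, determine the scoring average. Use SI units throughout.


Average = sum / n
Sum = 205
Average = 205 / 3 = 68.3333

68.3333


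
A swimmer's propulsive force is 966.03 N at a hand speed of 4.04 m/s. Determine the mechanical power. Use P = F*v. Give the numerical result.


P = F * v
P = 966.03 * 4.04
P = 3902.7612 W

3902.7612 W


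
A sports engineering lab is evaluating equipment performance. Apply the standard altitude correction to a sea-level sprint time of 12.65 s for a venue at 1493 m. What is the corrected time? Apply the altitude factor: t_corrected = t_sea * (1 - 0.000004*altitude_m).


Correction factor = 1 - 0.000004 * 1493 = 0.994028
t_corrected = t_sea * factor = 12.65 * 0.994028
t_corrected = 12.5745 s

12.5745 s


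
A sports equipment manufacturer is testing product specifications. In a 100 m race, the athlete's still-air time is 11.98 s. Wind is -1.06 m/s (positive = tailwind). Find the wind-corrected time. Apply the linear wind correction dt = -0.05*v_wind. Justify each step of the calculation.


dt = -0.05 * v_wind = -0.05 * -1.06 = 0.053 s
t_corrected = t_still + dt = 11.98 + (0.053)
t_corrected = 12.033 s

12.033 s


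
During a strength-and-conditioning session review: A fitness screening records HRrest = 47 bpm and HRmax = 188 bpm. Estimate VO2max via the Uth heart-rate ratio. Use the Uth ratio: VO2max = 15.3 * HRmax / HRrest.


VO2max = 15.3 * HRmax / HRrest
VO2max = 15.3 * 188 / 47
VO2max = 2876.4 / 47 = 61.2 mL/kg/min

61.2 mL/kg/min


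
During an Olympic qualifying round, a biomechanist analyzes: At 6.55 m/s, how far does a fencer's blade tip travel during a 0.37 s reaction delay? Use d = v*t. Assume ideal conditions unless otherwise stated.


d = v * t
d = 6.55 * 0.37
d = 2.4235 m

2.4235 m


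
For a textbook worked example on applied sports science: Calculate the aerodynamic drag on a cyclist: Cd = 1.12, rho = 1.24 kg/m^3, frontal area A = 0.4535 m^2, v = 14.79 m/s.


Fd = 0.5 * Cd * rho * A * v^2
Fd = 0.5 * 1.12 * 1.24 * 0.4535 * 14.79^2
v^2 = 218.7441
Fd = 0.5 * 1.12 * 1.24 * 0.4535 * 218.7441 = 68.8848 N

68.8848 N


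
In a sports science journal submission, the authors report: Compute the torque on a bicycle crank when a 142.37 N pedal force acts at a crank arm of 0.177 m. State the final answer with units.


tau = F * d
tau = 142.37 * 0.177
tau = 25.1995 N*m

25.1995 N*m


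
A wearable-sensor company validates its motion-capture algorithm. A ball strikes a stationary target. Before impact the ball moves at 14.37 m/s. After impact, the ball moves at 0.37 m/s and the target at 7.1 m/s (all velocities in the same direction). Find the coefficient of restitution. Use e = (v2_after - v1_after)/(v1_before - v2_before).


e = (v2_after - v1_after) / (v1_before - v2_before)
Numerator = 7.1 - 0.37 = 6.73
Denominator = 14.37 - 0 = 14.37
e = 6.73 / 14.37 = 0.4683

0.4683


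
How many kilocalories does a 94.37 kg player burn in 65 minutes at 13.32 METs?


kcal = MET * mass * time_hr
Convert time: 65 min = 1.0833 hr
kcal = 13.32 * 94.37 * 1.0833
kcal = 1361.7591 kcal

1361.7591 kcal


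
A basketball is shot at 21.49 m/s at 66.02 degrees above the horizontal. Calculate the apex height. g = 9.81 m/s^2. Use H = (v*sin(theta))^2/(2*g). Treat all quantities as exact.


H = (v*sin(theta))^2 / (2*g)
vy = v*sin(theta) = 21.49 * sin(66.02 deg) = 19.6351 m/s
H = vy^2 / (2*g) = 385.5388 / (2*9.81)
H = 385.5388 / 19.62 = 19.6503 m

19.6503 m


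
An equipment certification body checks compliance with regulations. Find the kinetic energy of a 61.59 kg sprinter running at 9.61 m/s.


KE = 0.5 * m * v^2
KE = 0.5 * 61.59 * 9.61^2
KE = 0.5 * 61.59 * 92.3521 = 2843.9829 J

2843.9829 J


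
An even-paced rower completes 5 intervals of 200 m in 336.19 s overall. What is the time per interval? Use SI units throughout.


Split time = total_time / n_laps = 336.19 / 5
Split time = 67.238 s per lap

67.238 s


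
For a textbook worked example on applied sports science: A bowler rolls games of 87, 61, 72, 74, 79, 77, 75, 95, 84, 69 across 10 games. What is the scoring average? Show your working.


Average = sum / n
Sum = 773
Average = 773 / 10 = 77.3

77.3


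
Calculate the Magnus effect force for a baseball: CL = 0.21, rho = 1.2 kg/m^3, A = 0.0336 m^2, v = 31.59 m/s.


FM = 0.5 * CL * rho * A * v^2
FM = 0.5 * 0.21 * 1.2 * 0.0336 * 31.59^2
v^2 = 997.9281
FM = 0.5 * 0.21 * 1.2 * 0.0336 * 997.9281 = 4.2248 N

4.2248 N


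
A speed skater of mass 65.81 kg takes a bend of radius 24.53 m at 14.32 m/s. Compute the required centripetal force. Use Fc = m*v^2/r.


Fc = m * v^2 / r
v^2 = 14.32^2 = 205.0624
Fc = 65.81 * 205.0624 / 24.53
Fc = 13495.1565 / 24.53 = 550.1491 N

550.1491 N


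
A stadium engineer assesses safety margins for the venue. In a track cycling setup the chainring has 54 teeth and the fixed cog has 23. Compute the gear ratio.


GR = front_teeth / rear_teeth
GR = 54 / 23
GR = 2.3478

2.3478


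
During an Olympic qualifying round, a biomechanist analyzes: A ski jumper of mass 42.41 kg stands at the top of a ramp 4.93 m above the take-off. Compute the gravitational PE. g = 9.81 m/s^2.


PE = m * g * h
PE = 42.41 * 9.81 * 4.93
PE = 416.0421 * 4.93 = 2051.0876 J

2051.0876 J


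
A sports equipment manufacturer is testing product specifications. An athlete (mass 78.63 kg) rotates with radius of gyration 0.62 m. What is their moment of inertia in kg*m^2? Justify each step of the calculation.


I = m * k^2
I = 78.63 * 0.62^2
I = 78.63 * 0.3844 = 30.2254 kg*m^2

30.2254 kg*m^2


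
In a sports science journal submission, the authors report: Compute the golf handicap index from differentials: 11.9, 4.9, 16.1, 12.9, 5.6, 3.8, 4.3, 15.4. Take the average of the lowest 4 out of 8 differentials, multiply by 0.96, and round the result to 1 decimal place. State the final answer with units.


All differentials: 11.9, 4.9, 16.1, 12.9, 5.6, 3.8, 4.3, 15.4
Sorted: 3.8, 4.3, 4.9, 5.6, 11.9, 12.9, 15.4, 16.1
Best 4: 3.8, 4.3, 4.9, 5.6
Average of best = 18.6 / 4 = 4.65
Raw index = 4.65 * 0.96 = 4.464
Handicap index = round(4.464, 1) = 4.5

4.5


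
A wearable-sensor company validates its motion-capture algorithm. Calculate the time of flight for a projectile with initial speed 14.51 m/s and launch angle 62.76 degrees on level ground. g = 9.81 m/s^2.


T = 2*v*sin(theta)/g
sin(theta) = sin(62.76 deg) = 0.8891
T = 2*14.51*0.8891 / 9.81
T = 25.8016 / 9.81 = 2.6301 s

2.6301 s


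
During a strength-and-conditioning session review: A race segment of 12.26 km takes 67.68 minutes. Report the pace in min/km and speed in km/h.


Pace = time / distance = 67.68 min / 12.26 km = 5.5204 min/km
Speed = distance / time_in_hours = 12.26 / 1.128 hr
Speed = 10.8688 km/h

5.5204 min/km, 10.8688 km/h


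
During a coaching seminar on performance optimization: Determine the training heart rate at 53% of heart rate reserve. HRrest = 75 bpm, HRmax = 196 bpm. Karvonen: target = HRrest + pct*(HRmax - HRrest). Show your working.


Target = HRrest + pct*(HRmax - HRrest)
Heart rate reserve = HRmax - HRrest = 196 - 75 = 121 bpm
Fraction = 53% = 0.53
Target = 75 + 0.53 * 121
Target = 75 + 64.13 = 139.13 bpm

139.13 bpm


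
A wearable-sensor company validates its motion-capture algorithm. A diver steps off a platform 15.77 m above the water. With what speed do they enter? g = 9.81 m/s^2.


v = sqrt(2 * g * h)
v = sqrt(2 * 9.81 * 15.77)
v = sqrt(309.4074) = 17.59 m/s

17.59 m/s


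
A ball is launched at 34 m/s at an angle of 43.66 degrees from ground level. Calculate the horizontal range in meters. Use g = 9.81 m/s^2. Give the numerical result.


R = v^2 * sin(2*theta) / g
Convert angle to radians: theta = 43.66 deg = 0.762 rad
sin(2*theta) = sin(1.524) = 0.9989
R = 34^2 * 0.9989 / 9.81
R = 1156 * 0.9989 / 9.81 = 117.7101 m

117.7101 m


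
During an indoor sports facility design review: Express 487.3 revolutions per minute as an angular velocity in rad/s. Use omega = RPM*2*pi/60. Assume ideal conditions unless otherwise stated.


omega = RPM * 2 * pi / 60
omega = 487.3 * 2 * 3.14159 / 60
omega = 3061.7962 / 60 = 51.0299 rad/s

51.0299 rad/s


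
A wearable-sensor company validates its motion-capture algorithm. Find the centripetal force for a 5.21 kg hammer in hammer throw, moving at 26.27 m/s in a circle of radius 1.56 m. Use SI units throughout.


Fc = m * v^2 / r
v^2 = 26.27^2 = 690.1129
Fc = 5.21 * 690.1129 / 1.56
Fc = 3595.4882 / 1.56 = 2304.8001 N

2304.8001 N
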